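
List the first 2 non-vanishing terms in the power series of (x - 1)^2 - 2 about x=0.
-2·x - 1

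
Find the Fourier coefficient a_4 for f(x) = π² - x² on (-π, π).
a_4 = (1/π) ∫_{-π}^{π} f(x)·cos(4x) dx.
Evaluate the integral (use parity and integration by parts as needed): a_4 = -1/4.

Final answer: -1/4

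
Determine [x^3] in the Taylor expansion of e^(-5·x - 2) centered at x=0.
Expand to order 3: e^(-5·x - 2) = -125·x^3·e^(-2)/6 + 25·x^2·e^(-2)/2 - 5·x·e^(-2) + e^(-2) + O(x^4).
The coefficient of x^3 is -125·e^(-2)/6.

Final answer: -125·e^(-2)/6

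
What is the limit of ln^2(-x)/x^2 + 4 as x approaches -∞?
The quotient is an ∞/∞ indeterminate form as x → -∞.
Compare growth rates of the dominant terms (exponentials ≫ polynomials ≫ logarithms), or apply L'Hôpital's rule; the quotient → 0.
Adding the constant: 0 + 4 = 4. Limit = 4.

Final answer: 4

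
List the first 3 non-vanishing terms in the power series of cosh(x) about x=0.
x^4/24 + x^2/2 + 1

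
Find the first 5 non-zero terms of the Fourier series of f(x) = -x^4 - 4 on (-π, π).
(-48 + 8·π^2)·cos(x) + (3 - 2·π^2)·cos(2·x) + (-16/27 + 8·π^2/9)·cos(3·x) + (3/16 - π^2/2)·cos(4·x) - π^4/5 - 4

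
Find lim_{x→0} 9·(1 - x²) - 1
Direct substitution at x = 0 gives 8.

Final answer: 8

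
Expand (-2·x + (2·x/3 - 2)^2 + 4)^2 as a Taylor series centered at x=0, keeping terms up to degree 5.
16·x^4/81 - 112·x^3/27 + 260·x^2/9 - 224·x/3 + 64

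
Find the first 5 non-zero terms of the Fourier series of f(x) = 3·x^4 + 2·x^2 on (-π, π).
(136 - 24·π^2)·cos(x) + (-7 + 6·π^2)·cos(2·x) + (8/9 - 8·π^2/3)·cos(3·x) + (-1/16 + 3·π^2/2)·cos(4·x) + 2·π^2/3 + 3·π^4/5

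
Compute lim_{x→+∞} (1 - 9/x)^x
As x → +∞: this is the defining limit (1 - 9/x)^x → e^(-9).
Limit = e^(-9).

Final answer: e^(-9)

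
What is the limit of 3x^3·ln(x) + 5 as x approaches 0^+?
The product is a 0·∞ indeterminate form at x → 0⁺.
Rewrite the product as 3·ln(x) / x^(-3) and apply L'Hôpital, or use the standard hierarchy x^(-3) ≫ |ln x| as x → 0⁺.
The indeterminate product → 0, so the limit = 5.

Final answer: 5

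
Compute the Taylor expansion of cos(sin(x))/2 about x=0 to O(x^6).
5·x^4/48 - x^2/4 + 1/2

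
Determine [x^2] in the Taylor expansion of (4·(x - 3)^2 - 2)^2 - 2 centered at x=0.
Expand to order 2: (4·(x - 3)^2 - 2)^2 - 2 = 848·x^2 - 1632·x + 1154 + O(x^3).
The coefficient of x^2 is 848.

Final answer: 848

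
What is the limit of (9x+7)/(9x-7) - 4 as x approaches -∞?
Evaluate the dominant behaviour as x → -∞; each term tends to a finite value or vanishes.
Limit = -3.

Final answer: -3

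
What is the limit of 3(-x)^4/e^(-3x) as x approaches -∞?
This is an ∞/∞ indeterminate form as x → -∞.
Compare growth rates of the dominant terms (exponentials ≫ polynomials ≫ logarithms), or apply L'Hôpital's rule; the quotient → 0.
Limit = 0.

Final answer: 0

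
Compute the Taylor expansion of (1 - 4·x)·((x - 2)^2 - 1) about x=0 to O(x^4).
-4·x^3 + 17·x^2 - 16·x + 3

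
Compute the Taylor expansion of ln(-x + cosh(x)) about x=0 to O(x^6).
11·x^5/120 + x^4/6 + x^3/6 - x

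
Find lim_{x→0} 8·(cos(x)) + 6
Direct substitution at x = 0 gives 14.

Final answer: 14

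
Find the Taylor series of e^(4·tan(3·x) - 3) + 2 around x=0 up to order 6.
83592·x^6·e^(-3)/5 + 23976·x^5·e^(-3)/5 + 1296·x^4·e^(-3) + 324·x^3·e^(-3) + 72·x^2·e^(-3) + 12·x·e^(-3) + e^(-3) + 2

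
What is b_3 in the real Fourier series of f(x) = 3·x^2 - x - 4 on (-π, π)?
b_3 = (1/π) ∫_{-π}^{π} f(x)·sin(3x) dx.
Evaluate the integral (use parity and integration by parts as needed): b_3 = -2/3.

Final answer: -2/3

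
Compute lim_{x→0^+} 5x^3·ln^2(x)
This is a 0·∞ indeterminate form at x → 0⁺.
Rewrite the product as 5·ln^2(x) / x^(-3) and apply L'Hôpital, or use the standard hierarchy x^(-3) ≫ |ln x|^2 as x → 0⁺.
The indeterminate product → 0, so the limit = 0.

Final answer: 0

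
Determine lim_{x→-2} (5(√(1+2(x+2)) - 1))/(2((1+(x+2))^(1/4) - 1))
Both numerator and denominator → 0 as x → -2; this is a 0/0 indeterminate form.
Expand each to leading order near x = -2: numerator ~ 5·(x + 2), denominator ~ (x + 2)/2.
The limit of the ratio is 10.

Final answer: 10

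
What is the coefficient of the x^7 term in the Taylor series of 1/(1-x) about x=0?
Expand to order 7: 1/(1-x) = x^7 + x^6 + x^5 + x^4 + x^3 + x^2 + x + 1 + O(x^8).
The coefficient of x^7 is 1.

Final answer: 1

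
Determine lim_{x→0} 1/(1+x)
Direct substitution at x = 0 gives 1.

Final answer: 1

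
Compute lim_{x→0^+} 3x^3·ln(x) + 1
The product is a 0·∞ indeterminate form at x → 0⁺.
Rewrite the product as 3·ln(x) / x^(-3) and apply L'Hôpital, or use the standard hierarchy x^(-3) ≫ |ln x| as x → 0⁺.
The indeterminate product → 0, so the limit = 1.

Final answer: 1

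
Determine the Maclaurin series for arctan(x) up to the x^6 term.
x^5/5 - x^3/3 + x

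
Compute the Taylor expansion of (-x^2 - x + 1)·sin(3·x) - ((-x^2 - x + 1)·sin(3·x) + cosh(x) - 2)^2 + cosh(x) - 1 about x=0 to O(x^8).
35453·x^7/336 - 6301·x^6/80 - 1807·x^5/40 + 419·x^4/8 - 15·x^3/2 - 33·x^2/2 + 9·x - 1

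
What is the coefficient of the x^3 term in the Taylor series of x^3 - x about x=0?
Expand to order 3: x^3 - x = x^3 - x + O(x^4).
The coefficient of x^3 is 1.

Final answer: 1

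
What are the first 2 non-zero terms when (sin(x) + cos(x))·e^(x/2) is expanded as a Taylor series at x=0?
3·x/2 + 1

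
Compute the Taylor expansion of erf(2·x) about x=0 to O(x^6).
32·x^5/(5·√(π)) - 16·x^3/(3·√(π)) + 4·x/√(π)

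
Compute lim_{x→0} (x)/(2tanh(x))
Both numerator and denominator → 0 as x → 0; this is a 0/0 indeterminate form.
Expand each to leading order near x = 0: numerator ~ x, denominator ~ 2·x.
The limit of the ratio is 1/2.

Final answer: 1/2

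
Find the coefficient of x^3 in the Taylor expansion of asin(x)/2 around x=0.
Expand to order 3: asin(x)/2 = x^3/12 + x/2 + O(x^4).
The coefficient of x^3 is 1/12.

Final answer: 1/12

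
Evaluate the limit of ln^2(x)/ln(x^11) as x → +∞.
This is an ∞/∞ indeterminate form as x → +∞.
Write ln(x^11) = 11·ln(x), reducing the quotient to ln(x)/11 → ∞.
Limit = ∞.

Final answer: ∞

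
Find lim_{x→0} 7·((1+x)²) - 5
Direct substitution at x = 0 gives 2.

Final answer: 2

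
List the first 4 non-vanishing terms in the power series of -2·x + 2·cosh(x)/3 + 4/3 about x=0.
x^4/36 + x^2/3 - 2·x + 2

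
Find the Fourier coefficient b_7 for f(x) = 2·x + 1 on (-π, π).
b_7 = (1/π) ∫_{-π}^{π} f(x)·sin(7x) dx.
Evaluate the integral (use parity and integration by parts as needed): b_7 = 4/7.

Final answer: 4/7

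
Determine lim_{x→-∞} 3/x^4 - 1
Evaluate the dominant behaviour as x → -∞; each term tends to a finite value or vanishes.
Limit = -1.

Final answer: -1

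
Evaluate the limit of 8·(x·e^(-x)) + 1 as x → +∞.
Evaluate the dominant behaviour as x → +∞; each term tends to a finite value or vanishes.
Limit = 1.

Final answer: 1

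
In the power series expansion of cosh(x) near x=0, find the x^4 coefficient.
Expand to order 4: cosh(x) = x^4/24 + x^2/2 + 1 + O(x^5).
The coefficient of x^4 is 1/24.

Final answer: 1/24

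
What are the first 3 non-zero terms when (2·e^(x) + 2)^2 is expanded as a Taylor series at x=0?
12·x^2 + 16·x + 16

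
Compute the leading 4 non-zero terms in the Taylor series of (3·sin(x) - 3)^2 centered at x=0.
3·x^3 + 9·x^2 - 18·x + 9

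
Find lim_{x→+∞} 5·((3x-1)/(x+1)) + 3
Evaluate the dominant behaviour as x → +∞; each term tends to a finite value or vanishes.
Limit = 18.

Final answer: 18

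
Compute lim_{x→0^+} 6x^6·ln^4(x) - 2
The product is a 0·∞ indeterminate form at x → 0⁺.
Rewrite the product as 6·ln^4(x) / x^(-6) and apply L'Hôpital, or use the standard hierarchy x^(-6) ≫ |ln x|^4 as x → 0⁺.
The indeterminate product → 0, so the limit = -2.

Final answer: -2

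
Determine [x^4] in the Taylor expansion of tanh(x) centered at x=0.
Expand to order 4: tanh(x) = -x^3/3 + x + O(x^5).
The coefficient of x^4 is 0.

Final answer: 0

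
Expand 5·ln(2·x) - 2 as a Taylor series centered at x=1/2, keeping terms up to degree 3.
-2 + 10·(x - 1/2) - 10·(x - 1/2)^2 + 40·(x - 1/2)^3/3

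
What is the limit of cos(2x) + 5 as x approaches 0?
Direct substitution at x = 0 gives 6.

Final answer: 6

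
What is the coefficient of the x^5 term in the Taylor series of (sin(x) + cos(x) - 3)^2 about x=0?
Expand to order 5: (sin(x) + cos(x) - 3)^2 = 13·x^5/60 - x^4/4 - x^3/3 + 3·x^2 - 4·x + 4 + O(x^6).
The coefficient of x^5 is 13/60.

Final answer: 13/60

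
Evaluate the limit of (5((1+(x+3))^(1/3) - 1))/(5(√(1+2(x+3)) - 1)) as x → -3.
Both numerator and denominator → 0 as x → -3; this is a 0/0 indeterminate form.
Expand each to leading order near x = -3: numerator ~ 5·(x + 3)/3, denominator ~ 5·(x + 3).
The limit of the ratio is 1/3.

Final answer: 1/3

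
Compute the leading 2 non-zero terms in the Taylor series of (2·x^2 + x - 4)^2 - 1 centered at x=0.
15 - 8·x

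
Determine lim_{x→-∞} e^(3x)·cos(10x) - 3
Evaluate the dominant behaviour as x → -∞; each term tends to a finite value or vanishes.
Limit = -3.

Final answer: -3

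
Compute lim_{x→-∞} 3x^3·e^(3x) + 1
The product is a 0·∞ indeterminate form at x → -∞.
Rewrite the product as 3x^3 / e^(-3x) (an ∞/∞ form) and apply L'Hôpital, or use the standard hierarchy e^(3|x|) ≫ |x^3| as x → -∞.
The indeterminate product → 0, so the limit = 1.

Final answer: 1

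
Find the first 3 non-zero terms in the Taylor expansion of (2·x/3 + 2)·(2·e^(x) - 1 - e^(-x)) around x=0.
4·x^3/3 + 3·x^2 + 6·x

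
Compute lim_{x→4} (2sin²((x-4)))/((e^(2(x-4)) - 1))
Both numerator and denominator → 0 as x → 4; this is a 0/0 indeterminate form.
Expand each to leading order near x = 4: numerator ~ 2·(x - 4)^2, denominator ~ 2·(x - 4).
The limit of the ratio is 0.

Final answer: 0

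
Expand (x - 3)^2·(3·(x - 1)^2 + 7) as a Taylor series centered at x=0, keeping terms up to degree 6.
3·x^4 - 24·x^3 + 73·x^2 - 114·x + 90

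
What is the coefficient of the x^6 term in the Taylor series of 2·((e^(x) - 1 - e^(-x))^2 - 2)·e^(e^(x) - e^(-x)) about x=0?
232/45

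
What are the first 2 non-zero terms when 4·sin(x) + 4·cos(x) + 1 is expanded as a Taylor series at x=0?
4·x + 5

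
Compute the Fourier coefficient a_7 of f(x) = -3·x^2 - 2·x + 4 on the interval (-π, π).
a_7 = (1/π) ∫_{-π}^{π} f(x)·cos(7x) dx.
Evaluate the integral (use parity and integration by parts as needed): a_7 = 12/49.

Final answer: 12/49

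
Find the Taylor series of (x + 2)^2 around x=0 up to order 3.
x^2 + 4·x + 4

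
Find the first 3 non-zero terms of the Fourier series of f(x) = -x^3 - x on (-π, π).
(10 - 2·π^2)·sin(x) + (-1/2 + π^2)·sin(2·x) + (-2·π^2/3 - 2/9)·sin(3·x)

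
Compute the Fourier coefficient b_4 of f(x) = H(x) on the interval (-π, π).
b_4 = (1/π) ∫_{-π}^{π} f(x)·sin(4x) dx.
Evaluate the integral (use parity and integration by parts as needed): b_4 = 0.

Final answer: 0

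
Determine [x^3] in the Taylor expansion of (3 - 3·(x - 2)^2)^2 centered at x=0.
Expand to order 3: (3 - 3·(x - 2)^2)^2 = -72·x^3 + 198·x^2 - 216·x + 81 + O(x^4).
The coefficient of x^3 is -72.

Final answer: -72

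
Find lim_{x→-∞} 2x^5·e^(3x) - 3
The product is a 0·∞ indeterminate form at x → -∞.
Rewrite the product as 2x^5 / e^(-3x) (an ∞/∞ form) and apply L'Hôpital, or use the standard hierarchy e^(3|x|) ≫ |x^5| as x → -∞.
The indeterminate product → 0, so the limit = -3.

Final answer: -3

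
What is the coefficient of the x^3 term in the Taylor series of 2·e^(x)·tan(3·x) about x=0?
Expand to order 3: 2·e^(x)·tan(3·x) = 21·x^3 + 6·x^2 + 6·x + O(x^4).
The coefficient of x^3 is 21.

Final answer: 21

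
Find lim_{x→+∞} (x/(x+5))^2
As x → +∞: x/(x+5) = 1/(1 + 5/x) → 1, and the 2nd power of a limit-1 base also → 1.
Limit = 1.

Final answer: 1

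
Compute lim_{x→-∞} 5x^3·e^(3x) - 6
The product is a 0·∞ indeterminate form at x → -∞.
Rewrite the product as 5x^3 / e^(-3x) (an ∞/∞ form) and apply L'Hôpital, or use the standard hierarchy e^(3|x|) ≫ |x^3| as x → -∞.
The indeterminate product → 0, so the limit = -6.

Final answer: -6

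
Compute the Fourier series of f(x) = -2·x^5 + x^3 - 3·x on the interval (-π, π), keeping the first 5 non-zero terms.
(-498 - 4·π^4 + 82·π^2)·sin(x) + (-11·π^2 + 39/2 + 2·π^4)·sin(2·x) + (-4·π^4/3 - 358/81 + 98·π^2/27)·sin(3·x) + (-7·π^2/4 + 69/32 + π^4)·sin(4·x) + (-4·π^4/5 - 906/625 + 26·π^2/25)·sin(5·x)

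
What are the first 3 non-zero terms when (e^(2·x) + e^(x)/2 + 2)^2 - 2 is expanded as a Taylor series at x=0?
22·x^2 + 35·x/2 + 41/4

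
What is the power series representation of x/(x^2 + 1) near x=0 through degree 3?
-x^3 + x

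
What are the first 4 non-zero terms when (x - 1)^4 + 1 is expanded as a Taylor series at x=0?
-4·x^3 + 6·x^2 - 4·x + 2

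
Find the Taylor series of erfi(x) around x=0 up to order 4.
2·x^3/(3·√(π)) + 2·x/√(π)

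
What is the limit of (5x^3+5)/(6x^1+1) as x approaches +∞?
This is an ∞/∞ indeterminate form as x → +∞.
Divide numerator and denominator by x^3 and let the lower-order terms vanish; the numerator's degree 3 exceeds the denominator's degree 1, so the quotient diverges.
Limit = ∞.

Final answer: ∞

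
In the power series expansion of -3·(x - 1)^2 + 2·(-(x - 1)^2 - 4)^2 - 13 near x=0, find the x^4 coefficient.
Expand to order 4: -3·(x - 1)^2 + 2·(-(x - 1)^2 - 4)^2 - 13 = 2·x^4 - 8·x^3 + 25·x^2 - 34·x + 34 + O(x^5).
The coefficient of x^4 is 2.

Final answer: 2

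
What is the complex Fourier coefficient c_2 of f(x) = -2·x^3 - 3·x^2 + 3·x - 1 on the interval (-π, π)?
Compute the real Fourier coefficients first: a_2 = -3, b_2 = -6 + 2·π^2.
Then c_2 = (a_2 − i·b_2)/2 = -3/2 - i·π^2 + 3·i.

Final answer: -3/2 - i·π^2 + 3·i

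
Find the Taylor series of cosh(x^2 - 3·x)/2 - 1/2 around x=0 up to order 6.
261·x^6/160 - 9·x^5/4 + 31·x^4/16 - 3·x^3/2 + 9·x^2/4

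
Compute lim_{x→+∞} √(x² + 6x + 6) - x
This is an ∞ − ∞ indeterminate form.
Multiply and divide by the conjugate √(x²+6x + 6) + x; the x² terms cancel, leaving (6x + 6)/(√(x²+6x + 6)+x) → 6/2 = 3.
Limit = 3.

Final answer: 3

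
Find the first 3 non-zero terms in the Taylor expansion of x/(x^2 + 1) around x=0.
x^5 - x^3 + x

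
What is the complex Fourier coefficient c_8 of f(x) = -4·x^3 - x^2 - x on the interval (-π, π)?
Compute the real Fourier coefficients first: a_8 = -1/16, b_8 = 5/32 + π^2.
Then c_8 = (a_8 − i·b_8)/2 = -1/32 - i·π^2/2 - 5·i/64.

Final answer: -1/32 - i·π^2/2 - 5·i/64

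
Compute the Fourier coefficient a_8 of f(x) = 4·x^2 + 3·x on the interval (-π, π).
a_8 = (1/π) ∫_{-π}^{π} f(x)·cos(8x) dx.
Evaluate the integral (use parity and integration by parts as needed): a_8 = 1/4.

Final answer: 1/4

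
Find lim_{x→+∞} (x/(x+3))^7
As x → +∞: x/(x+3) = 1/(1 + 3/x) → 1, and the 7th power of a limit-1 base also → 1.
Limit = 1.

Final answer: 1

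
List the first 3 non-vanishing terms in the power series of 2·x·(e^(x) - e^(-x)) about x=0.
x^6/30 + 2·x^4/3 + 4·x^2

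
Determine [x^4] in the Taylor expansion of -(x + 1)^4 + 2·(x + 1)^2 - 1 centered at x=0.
Expand to order 4: -(x + 1)^4 + 2·(x + 1)^2 - 1 = -x^4 - 4·x^3 - 4·x^2 + O(x^5).
The coefficient of x^4 is -1.

Final answer: -1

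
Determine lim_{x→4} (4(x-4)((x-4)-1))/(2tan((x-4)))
Both numerator and denominator → 0 as x → 4; this is a 0/0 indeterminate form.
Expand each to leading order near x = 4: numerator ~ -4·(x - 4), denominator ~ 2·(x - 4).
The limit of the ratio is -2.

Final answer: -2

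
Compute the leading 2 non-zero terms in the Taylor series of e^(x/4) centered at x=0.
x/4 + 1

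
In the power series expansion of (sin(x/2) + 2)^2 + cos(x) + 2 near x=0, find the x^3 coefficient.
Expand to order 3: (sin(x/2) + 2)^2 + cos(x) + 2 = -x^3/12 - x^2/4 + 2·x + 7 + O(x^4).
The coefficient of x^3 is -1/12.

Final answer: -1/12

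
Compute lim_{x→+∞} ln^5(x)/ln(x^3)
This is an ∞/∞ indeterminate form as x → +∞.
Write ln(x^3) = 3·ln(x), reducing the quotient to ln^4(x)/3 → ∞.
Limit = ∞.

Final answer: ∞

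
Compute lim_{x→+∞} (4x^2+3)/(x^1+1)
This is an ∞/∞ indeterminate form as x → +∞.
Divide numerator and denominator by x^2 and let the lower-order terms vanish; the numerator's degree 2 exceeds the denominator's degree 1, so the quotient diverges.
Limit = ∞.

Final answer: ∞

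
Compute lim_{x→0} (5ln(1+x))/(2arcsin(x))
Both numerator and denominator → 0 as x → 0; this is a 0/0 indeterminate form.
Expand each to leading order near x = 0: numerator ~ 5·x, denominator ~ 2·x.
The limit of the ratio is 5/2.

Final answer: 5/2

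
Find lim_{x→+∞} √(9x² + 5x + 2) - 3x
As x → +∞: multiply by the conjugate to get (5x+2)/(√(9x²+5x+2)+3x); the denominator ~ 6x, so the limit is 5/6.
Limit = 5/6.

Final answer: 5/6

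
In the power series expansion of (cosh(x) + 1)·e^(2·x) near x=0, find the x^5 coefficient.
Expand to order 5: (cosh(x) + 1)·e^(2·x) = 77·x^5/60 + 19·x^4/8 + 11·x^3/3 + 9·x^2/2 + 4·x + 2 + O(x^6).
The coefficient of x^5 is 77/60.

Final answer: 77/60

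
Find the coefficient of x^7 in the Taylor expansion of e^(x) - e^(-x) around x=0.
Expand to order 7: e^(x) - e^(-x) = x^7/2520 + x^5/60 + x^3/3 + 2·x + O(x^8).
The coefficient of x^7 is 1/2520.

Final answer: 1/2520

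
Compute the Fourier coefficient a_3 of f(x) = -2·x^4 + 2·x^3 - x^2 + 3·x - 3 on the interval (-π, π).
a_3 = (1/π) ∫_{-π}^{π} f(x)·cos(3x) dx.
Evaluate the integral (use parity and integration by parts as needed): a_3 = -20/27 + 16·π^2/9.

Final answer: -20/27 + 16·π^2/9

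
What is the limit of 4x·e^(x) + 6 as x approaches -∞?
The product is a 0·∞ indeterminate form at x → -∞.
Rewrite the product as 4x / e^(-x) (an ∞/∞ form) and apply L'Hôpital, or use the standard hierarchy e^(|x|) ≫ |x| as x → -∞.
The indeterminate product → 0, so the limit = 6.

Final answer: 6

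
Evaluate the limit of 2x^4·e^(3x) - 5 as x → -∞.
The product is a 0·∞ indeterminate form at x → -∞.
Rewrite the product as 2x^4 / e^(-3x) (an ∞/∞ form) and apply L'Hôpital, or use the standard hierarchy e^(3|x|) ≫ |x^4| as x → -∞.
The indeterminate product → 0, so the limit = -5.

Final answer: -5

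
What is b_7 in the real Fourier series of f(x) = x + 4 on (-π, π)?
b_7 = (1/π) ∫_{-π}^{π} f(x)·sin(7x) dx.
Evaluate the integral (use parity and integration by parts as needed): b_7 = 2/7.

Final answer: 2/7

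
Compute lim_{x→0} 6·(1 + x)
Direct substitution at x = 0 gives 6.

Final answer: 6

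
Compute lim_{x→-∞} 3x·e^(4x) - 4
The product is a 0·∞ indeterminate form at x → -∞.
Rewrite the product as 3x / e^(-4x) (an ∞/∞ form) and apply L'Hôpital, or use the standard hierarchy e^(4|x|) ≫ |x| as x → -∞.
The indeterminate product → 0, so the limit = -4.

Final answer: -4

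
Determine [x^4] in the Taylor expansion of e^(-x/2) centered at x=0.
Expand to order 4: e^(-x/2) = x^4/384 - x^3/48 + x^2/8 - x/2 + 1 + O(x^5).
The coefficient of x^4 is 1/384.

Final answer: 1/384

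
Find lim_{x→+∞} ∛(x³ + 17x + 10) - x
This is an ∞ − ∞ indeterminate form.
Multiply by (A² + AB + B²)/(A² + AB + B²) where A = ∛(x³+17x + 10), B = x to use A³ − B³ = (A−B)(A²+AB+B²); the x³ terms cancel, leaving (17x + 10)/(A²+AB+B²) with denominator ~ 3x², so the limit is 0.
Limit = 0.

Final answer: 0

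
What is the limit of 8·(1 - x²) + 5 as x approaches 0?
Direct substitution at x = 0 gives 13.

Final answer: 13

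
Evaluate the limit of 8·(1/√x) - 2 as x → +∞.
Evaluate the dominant behaviour as x → +∞; each term tends to a finite value or vanishes.
Limit = -2.

Final answer: -2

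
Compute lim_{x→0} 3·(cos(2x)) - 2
Direct substitution at x = 0 gives 1.

Final answer: 1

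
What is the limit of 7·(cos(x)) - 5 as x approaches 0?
Direct substitution at x = 0 gives 2.

Final answer: 2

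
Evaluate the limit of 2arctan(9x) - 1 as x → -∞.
Evaluate the dominant behaviour as x → -∞; each term tends to a finite value or vanishes.
Limit = -π - 1.

Final answer: -π - 1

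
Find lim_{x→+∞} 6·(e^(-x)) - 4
Evaluate the dominant behaviour as x → +∞; each term tends to a finite value or vanishes.
Limit = -4.

Final answer: -4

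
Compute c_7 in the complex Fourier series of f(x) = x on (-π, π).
Compute the real Fourier coefficients first: a_7 = 0, b_7 = 2/7.
Then c_7 = (a_7 − i·b_7)/2 = -i/7.

Final answer: -i/7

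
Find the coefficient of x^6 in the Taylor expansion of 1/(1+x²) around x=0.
Expand to order 6: 1/(1+x²) = -x^6 + x^4 - x^2 + 1 + O(x^7).
The coefficient of x^6 is -1.

Final answer: -1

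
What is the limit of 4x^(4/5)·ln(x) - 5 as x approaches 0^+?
The product is a 0·∞ indeterminate form at x → 0⁺.
Rewrite the product as 4·ln(x) / x^(-4/5) and apply L'Hôpital, or use the standard hierarchy x^(-4/5) ≫ |ln x| as x → 0⁺.
The indeterminate product → 0, so the limit = -5.

Final answer: -5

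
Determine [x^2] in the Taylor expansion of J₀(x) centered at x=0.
Expand to order 2: J₀(x) = 1 - x^2/4 + O(x^3).
The coefficient of x^2 is -1/4.

Final answer: -1/4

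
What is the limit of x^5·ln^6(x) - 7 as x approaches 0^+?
The product is a 0·∞ indeterminate form at x → 0⁺.
Rewrite the product as ln^6(x) / x^(-5) and apply L'Hôpital, or use the standard hierarchy x^(-5) ≫ |ln x|^6 as x → 0⁺.
The indeterminate product → 0, so the limit = -7.

Final answer: -7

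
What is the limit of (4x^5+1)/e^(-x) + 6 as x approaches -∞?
The quotient is an ∞/∞ indeterminate form as x → -∞.
Compare growth rates of the dominant terms (exponentials ≫ polynomials ≫ logarithms), or apply L'Hôpital's rule; the quotient → 0.
Adding the constant: 0 + 6 = 6. Limit = 6.

Final answer: 6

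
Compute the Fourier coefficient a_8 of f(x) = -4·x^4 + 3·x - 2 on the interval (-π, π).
a_8 = (1/π) ∫_{-π}^{π} f(x)·cos(8x) dx.
Evaluate the integral (use parity and integration by parts as needed): a_8 = 3/64 - π^2/2.

Final answer: 3/64 - π^2/2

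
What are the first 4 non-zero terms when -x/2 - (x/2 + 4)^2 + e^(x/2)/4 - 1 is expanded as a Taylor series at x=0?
x^3/192 - 7·x^2/32 - 35·x/8 - 67/4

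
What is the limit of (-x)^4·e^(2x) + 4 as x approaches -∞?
The product is a 0·∞ indeterminate form at x → -∞.
Rewrite the product as (-x)^4 / e^(-2x) (an ∞/∞ form) and apply L'Hôpital, or use the standard hierarchy e^(2|x|) ≫ |(-x)^4| as x → -∞.
The indeterminate product → 0, so the limit = 4.

Final answer: 4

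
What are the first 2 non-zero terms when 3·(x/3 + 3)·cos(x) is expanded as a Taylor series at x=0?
x + 9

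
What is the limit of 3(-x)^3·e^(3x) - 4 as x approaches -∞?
The product is a 0·∞ indeterminate form at x → -∞.
Rewrite the product as 3(-x)^3 / e^(-3x) (an ∞/∞ form) and apply L'Hôpital, or use the standard hierarchy e^(3|x|) ≫ |(-x)^3| as x → -∞.
The indeterminate product → 0, so the limit = -4.

Final answer: -4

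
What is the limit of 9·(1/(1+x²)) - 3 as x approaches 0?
Direct substitution at x = 0 gives 6.

Final answer: 6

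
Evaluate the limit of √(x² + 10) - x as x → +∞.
This is an ∞ − ∞ indeterminate form.
Multiply and divide by the conjugate √(x²+10) + x; the x² terms cancel, leaving 10/(√(x²+10)+x) → 0.
Limit = 0.

Final answer: 0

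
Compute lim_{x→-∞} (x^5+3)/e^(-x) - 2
The quotient is an ∞/∞ indeterminate form as x → -∞.
Compare growth rates of the dominant terms (exponentials ≫ polynomials ≫ logarithms), or apply L'Hôpital's rule; the quotient → 0.
Adding the constant: 0 - 2 = -2. Limit = -2.

Final answer: -2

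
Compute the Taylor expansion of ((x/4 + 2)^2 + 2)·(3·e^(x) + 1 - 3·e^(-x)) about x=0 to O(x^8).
23·x^7/2240 + x^6/20 + 29·x^5/80 + x^4 + 51·x^3/8 + 97·x^2/16 + 37·x + 6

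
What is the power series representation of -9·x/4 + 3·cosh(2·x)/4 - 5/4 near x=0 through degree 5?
x^4/2 + 3·x^2/2 - 9·x/4 - 1/2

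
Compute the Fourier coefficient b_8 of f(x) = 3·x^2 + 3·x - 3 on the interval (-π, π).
b_8 = (1/π) ∫_{-π}^{π} f(x)·sin(8x) dx.
Evaluate the integral (use parity and integration by parts as needed): b_8 = -3/4.

Final answer: -3/4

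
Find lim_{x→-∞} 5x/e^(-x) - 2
The quotient is an ∞/∞ indeterminate form as x → -∞.
Compare growth rates of the dominant terms (exponentials ≫ polynomials ≫ logarithms), or apply L'Hôpital's rule; the quotient → 0.
Adding the constant: 0 - 2 = -2. Limit = -2.

Final answer: -2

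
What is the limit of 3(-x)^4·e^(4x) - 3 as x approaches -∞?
The product is a 0·∞ indeterminate form at x → -∞.
Rewrite the product as 3(-x)^4 / e^(-4x) (an ∞/∞ form) and apply L'Hôpital, or use the standard hierarchy e^(4|x|) ≫ |(-x)^4| as x → -∞.
The indeterminate product → 0, so the limit = -3.

Final answer: -3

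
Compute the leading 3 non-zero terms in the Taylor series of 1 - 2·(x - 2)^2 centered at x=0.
-2·x^2 + 8·x - 7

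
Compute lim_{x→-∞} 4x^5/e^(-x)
This is an ∞/∞ indeterminate form as x → -∞.
Compare growth rates of the dominant terms (exponentials ≫ polynomials ≫ logarithms), or apply L'Hôpital's rule; the quotient → 0.
Limit = 0.

Final answer: 0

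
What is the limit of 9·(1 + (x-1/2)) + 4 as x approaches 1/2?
Direct substitution at x = 1/2 gives 13.

Final answer: 13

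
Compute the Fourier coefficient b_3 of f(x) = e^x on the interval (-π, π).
b_3 = (1/π) ∫_{-π}^{π} f(x)·sin(3x) dx.
Evaluate the integral (use parity and integration by parts as needed): b_3 = (-3 + 3·e^(2·π))·e^(-π)/(10·π).

Final answer: (-3 + 3·e^(2·π))·e^(-π)/(10·π)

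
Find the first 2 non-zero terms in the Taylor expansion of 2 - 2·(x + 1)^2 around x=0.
-2·x^2 - 4·x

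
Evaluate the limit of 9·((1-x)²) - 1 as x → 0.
Direct substitution at x = 0 gives 8.

Final answer: 8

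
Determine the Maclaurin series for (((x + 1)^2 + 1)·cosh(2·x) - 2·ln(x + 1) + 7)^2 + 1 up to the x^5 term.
284·x^5/5 + 105·x^4 + 60·x^3 + 108·x^2 + 82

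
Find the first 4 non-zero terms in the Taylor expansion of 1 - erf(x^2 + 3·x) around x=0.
18·x^3/√(π) - 2·x^2/√(π) - 6·x/√(π) + 1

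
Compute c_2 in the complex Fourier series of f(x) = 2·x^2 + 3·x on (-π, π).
Compute the real Fourier coefficients first: a_2 = 2, b_2 = -3.
Then c_2 = (a_2 − i·b_2)/2 = 1 + 3·i/2.

Final answer: 1 + 3·i/2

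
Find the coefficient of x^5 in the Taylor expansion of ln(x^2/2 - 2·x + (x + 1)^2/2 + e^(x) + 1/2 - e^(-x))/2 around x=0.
13/120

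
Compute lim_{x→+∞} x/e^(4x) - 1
The quotient is an ∞/∞ indeterminate form as x → +∞.
The exponential denominator e^(4x) dominates the polynomial numerator (e^x ≫ x as x → ∞), so the quotient → 0.
Adding the constant: 0 - 1 = -1. Limit = -1.

Final answer: -1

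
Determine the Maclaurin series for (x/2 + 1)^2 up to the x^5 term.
x^2/4 + x + 1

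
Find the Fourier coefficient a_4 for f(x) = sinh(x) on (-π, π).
a_4 = (1/π) ∫_{-π}^{π} f(x)·cos(4x) dx.
Evaluate the integral (use parity and integration by parts as needed): a_4 = 0.

Final answer: 0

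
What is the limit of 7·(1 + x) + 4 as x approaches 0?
Direct substitution at x = 0 gives 11.

Final answer: 11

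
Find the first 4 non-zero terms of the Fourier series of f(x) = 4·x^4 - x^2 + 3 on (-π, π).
(196 - 32·π^2)·cos(x) + (-13 + 8·π^2)·cos(2·x) + (76/27 - 32·π^2/9)·cos(3·x) - π^2/3 + 3 + 4·π^4/5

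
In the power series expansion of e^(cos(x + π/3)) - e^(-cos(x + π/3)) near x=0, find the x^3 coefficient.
Expand to order 3: e^(cos(x + π/3)) - e^(-cos(x + π/3)) = x^3·(-5·√(3)·e^(-1/2)/48 + 7·√(3)·e^(1/2)/48) + x^2·(-5·e^(-1/2)/8 + e^(1/2)/8) + x·(-√(3)·e^(1/2)/2 - √(3)·e^(-1/2)/2) - e^(-1/2) + e^(1/2) + O(x^4).
The coefficient of x^3 is -5·√(3)·e^(-1/2)/48 + 7·√(3)·e^(1/2)/48.

Final answer: -5·√(3)·e^(-1/2)/48 + 7·√(3)·e^(1/2)/48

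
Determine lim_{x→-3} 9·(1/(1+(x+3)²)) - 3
Direct substitution at x = -3 gives 6.

Final answer: 6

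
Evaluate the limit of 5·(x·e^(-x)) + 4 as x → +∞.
Evaluate the dominant behaviour as x → +∞; each term tends to a finite value or vanishes.
Limit = 4.

Final answer: 4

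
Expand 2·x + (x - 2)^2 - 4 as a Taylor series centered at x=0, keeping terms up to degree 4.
x^2 - 2·x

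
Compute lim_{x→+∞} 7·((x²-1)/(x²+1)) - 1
Evaluate the dominant behaviour as x → +∞; each term tends to a finite value or vanishes.
Limit = 6.

Final answer: 6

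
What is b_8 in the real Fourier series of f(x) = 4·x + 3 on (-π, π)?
b_8 = (1/π) ∫_{-π}^{π} f(x)·sin(8x) dx.
Evaluate the integral (use parity and integration by parts as needed): b_8 = -1.

Final answer: -1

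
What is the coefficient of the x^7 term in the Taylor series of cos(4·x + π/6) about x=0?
Expand to order 7: cos(4·x + π/6) = 512·x^7/315 - 128·√(3)·x^6/45 - 64·x^5/15 + 16·√(3)·x^4/3 + 16·x^3/3 - 4·√(3)·x^2 - 2·x + √(3)/2 + O(x^8).
The coefficient of x^7 is 512/315.

Final answer: 512/315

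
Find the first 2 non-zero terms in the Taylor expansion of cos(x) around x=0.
1 - x^2/2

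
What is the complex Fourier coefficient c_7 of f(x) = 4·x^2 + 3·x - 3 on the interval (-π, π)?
Compute the real Fourier coefficients first: a_7 = -16/49, b_7 = 6/7.
Then c_7 = (a_7 − i·b_7)/2 = -8/49 - 3·i/7.

Final answer: -8/49 - 3·i/7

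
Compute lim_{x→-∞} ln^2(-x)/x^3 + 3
The quotient is an ∞/∞ indeterminate form as x → -∞.
Compare growth rates of the dominant terms (exponentials ≫ polynomials ≫ logarithms), or apply L'Hôpital's rule; the quotient → 0.
Adding the constant: 0 + 3 = 3. Limit = 3.

Final answer: 3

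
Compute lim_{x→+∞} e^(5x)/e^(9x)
This is an ∞/∞ indeterminate form as x → +∞.
Rewrite e^(5x)/e^(9x) = e^((5−9)x) = e^(-4x); the exponent coefficient is -4 < 0 so e^(-4x) → 0.
Limit = 0.

Final answer: 0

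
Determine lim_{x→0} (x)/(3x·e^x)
Both numerator and denominator → 0 as x → 0; this is a 0/0 indeterminate form.
Expand each to leading order near x = 0: numerator ~ x, denominator ~ 3·x.
The limit of the ratio is 1/3.

Final answer: 1/3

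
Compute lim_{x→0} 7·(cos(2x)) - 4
Direct substitution at x = 0 gives 3.

Final answer: 3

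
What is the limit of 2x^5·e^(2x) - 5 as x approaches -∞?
The product is a 0·∞ indeterminate form at x → -∞.
Rewrite the product as 2x^5 / e^(-2x) (an ∞/∞ form) and apply L'Hôpital, or use the standard hierarchy e^(2|x|) ≫ |x^5| as x → -∞.
The indeterminate product → 0, so the limit = -5.

Final answer: -5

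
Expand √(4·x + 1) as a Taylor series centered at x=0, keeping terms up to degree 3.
4·x^3 - 2·x^2 + 2·x + 1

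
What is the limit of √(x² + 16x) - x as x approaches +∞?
This is an ∞ − ∞ indeterminate form.
Multiply and divide by the conjugate √(x²+16x) + x; the x² terms cancel, leaving (16x)/(√(x²+16x)+x) → 16/2 = 8.
Limit = 8.

Final answer: 8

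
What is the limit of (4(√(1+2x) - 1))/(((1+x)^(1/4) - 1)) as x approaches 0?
Both numerator and denominator → 0 as x → 0; this is a 0/0 indeterminate form.
Expand each to leading order near x = 0: numerator ~ 4·x, denominator ~ x/4.
The limit of the ratio is 16.

Final answer: 16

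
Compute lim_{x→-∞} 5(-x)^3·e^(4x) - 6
The product is a 0·∞ indeterminate form at x → -∞.
Rewrite the product as 5(-x)^3 / e^(-4x) (an ∞/∞ form) and apply L'Hôpital, or use the standard hierarchy e^(4|x|) ≫ |(-x)^3| as x → -∞.
The indeterminate product → 0, so the limit = -6.

Final answer: -6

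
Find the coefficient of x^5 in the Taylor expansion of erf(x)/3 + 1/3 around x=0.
Expand to order 5: erf(x)/3 + 1/3 = x^5/(15·√(π)) - 2·x^3/(9·√(π)) + 2·x/(3·√(π)) + 1/3 + O(x^6).
The coefficient of x^5 is 1/(15·√(π)).

Final answer: 1/(15·√(π))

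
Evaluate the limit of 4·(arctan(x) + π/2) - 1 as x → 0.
Direct substitution at x = 0 gives -1 + 2·π.

Final answer: -1 + 2·π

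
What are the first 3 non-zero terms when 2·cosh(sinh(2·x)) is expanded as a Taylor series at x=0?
20·x^4/3 + 4·x^2 + 2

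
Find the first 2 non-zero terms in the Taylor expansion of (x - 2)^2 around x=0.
4 - 4·x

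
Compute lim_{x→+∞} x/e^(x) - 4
The quotient is an ∞/∞ indeterminate form as x → +∞.
The exponential denominator e^(x) dominates the polynomial numerator (e^x ≫ x as x → ∞), so the quotient → 0.
Adding the constant: 0 - 4 = -4. Limit = -4.

Final answer: -4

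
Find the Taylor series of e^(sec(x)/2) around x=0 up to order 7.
409·x^6·e^(1/2)/5760 + 13·x^4·e^(1/2)/96 + x^2·e^(1/2)/4 + e^(1/2)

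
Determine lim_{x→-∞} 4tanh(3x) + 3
Evaluate the dominant behaviour as x → -∞; each term tends to a finite value or vanishes.
Limit = -1.

Final answer: -1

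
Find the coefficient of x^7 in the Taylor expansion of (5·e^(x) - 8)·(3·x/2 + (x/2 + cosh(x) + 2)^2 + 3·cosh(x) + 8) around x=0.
Expand to order 7: (5·e^(x) - 8)·(3·x/2 + (x/2 + cosh(x) + 2)^2 + 3·cosh(x) + 8) = 3137·x^7/2520 + 4811·x^6/1440 + 479·x^5/48 + 245·x^4/12 + 301·x^3/6 + 233·x^2/4 + 173·x/2 - 60 + O(x^8).
The coefficient of x^7 is 3137/2520.

Final answer: 3137/2520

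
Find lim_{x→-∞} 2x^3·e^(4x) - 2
The product is a 0·∞ indeterminate form at x → -∞.
Rewrite the product as 2x^3 / e^(-4x) (an ∞/∞ form) and apply L'Hôpital, or use the standard hierarchy e^(4|x|) ≫ |x^3| as x → -∞.
The indeterminate product → 0, so the limit = -2.

Final answer: -2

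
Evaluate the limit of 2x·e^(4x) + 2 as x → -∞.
The product is a 0·∞ indeterminate form at x → -∞.
Rewrite the product as 2x / e^(-4x) (an ∞/∞ form) and apply L'Hôpital, or use the standard hierarchy e^(4|x|) ≫ |x| as x → -∞.
The indeterminate product → 0, so the limit = 2.

Final answer: 2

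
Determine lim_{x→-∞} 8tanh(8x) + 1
Evaluate the dominant behaviour as x → -∞; each term tends to a finite value or vanishes.
Limit = -7.

Final answer: -7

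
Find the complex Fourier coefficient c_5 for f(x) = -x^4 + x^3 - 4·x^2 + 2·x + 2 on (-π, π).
Compute the real Fourier coefficients first: a_5 = 352/625 + 8·π^2/25, b_5 = 88/125 + 2·π^2/5.
Then c_5 = (a_5 − i·b_5)/2 = 176/625 + 4·π^2/25 - i·π^2/5 - 44·i/125.

Final answer: 176/625 + 4·π^2/25 - i·π^2/5 - 44·i/125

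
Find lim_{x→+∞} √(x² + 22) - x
This is an ∞ − ∞ indeterminate form.
Multiply and divide by the conjugate √(x²+22) + x; the x² terms cancel, leaving 22/(√(x²+22)+x) → 0.
Limit = 0.

Final answer: 0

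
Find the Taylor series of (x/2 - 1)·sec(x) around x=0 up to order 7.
61·x^7/1440 - 61·x^6/720 + 5·x^5/48 - 5·x^4/24 + x^3/4 - x^2/2 + x/2 - 1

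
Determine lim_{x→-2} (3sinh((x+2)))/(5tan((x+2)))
Both numerator and denominator → 0 as x → -2; this is a 0/0 indeterminate form.
Expand each to leading order near x = -2: numerator ~ 3·(x + 2), denominator ~ 5·(x + 2).
The limit of the ratio is 3/5.

Final answer: 3/5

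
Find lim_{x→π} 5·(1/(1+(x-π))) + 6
Direct substitution at x = π gives 11.

Final answer: 11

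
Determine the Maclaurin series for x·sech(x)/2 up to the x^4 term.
-x^3/4 + x/2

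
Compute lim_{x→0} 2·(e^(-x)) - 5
Direct substitution at x = 0 gives -3.

Final answer: -3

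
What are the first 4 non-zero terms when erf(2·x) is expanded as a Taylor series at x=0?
-128·x^7/(21·√(π)) + 32·x^5/(5·√(π)) - 16·x^3/(3·√(π)) + 4·x/√(π)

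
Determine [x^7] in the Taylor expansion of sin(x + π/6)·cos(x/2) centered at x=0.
Expand to order 7: sin(x + π/6)·cos(x/2) = -547·√(3)·x^7/645120 - 73·x^6/18432 + 61·√(3)·x^5/3840 + 41·x^4/768 - 7·√(3)·x^3/48 - 5·x^2/16 + √(3)·x/2 + 1/2 + O(x^8).
The coefficient of x^7 is -547·√(3)/645120.

Final answer: -547·√(3)/645120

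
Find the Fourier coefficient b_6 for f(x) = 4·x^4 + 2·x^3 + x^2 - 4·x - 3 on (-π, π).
b_6 = (1/π) ∫_{-π}^{π} f(x)·sin(6x) dx.
Evaluate the integral (use parity and integration by parts as needed): b_6 = 13/9 - 2·π^2/3.

Final answer: 13/9 - 2·π^2/3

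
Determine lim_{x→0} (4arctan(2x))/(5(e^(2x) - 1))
Both numerator and denominator → 0 as x → 0; this is a 0/0 indeterminate form.
Expand each to leading order near x = 0: numerator ~ 8·x, denominator ~ 10·x.
The limit of the ratio is 4/5.

Final answer: 4/5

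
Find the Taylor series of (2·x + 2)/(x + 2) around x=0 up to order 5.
x^5/32 - x^4/16 + x^3/8 - x^2/4 + x/2 + 1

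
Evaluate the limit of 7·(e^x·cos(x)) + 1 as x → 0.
Direct substitution at x = 0 gives 8.

Final answer: 8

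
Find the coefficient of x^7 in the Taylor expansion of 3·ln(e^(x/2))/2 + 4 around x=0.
Expand to order 7: 3·ln(e^(x/2))/2 + 4 = 3·x/4 + 4 + O(x^8).
The coefficient of x^7 is 0.

Final answer: 0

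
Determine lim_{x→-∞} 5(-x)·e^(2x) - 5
The product is a 0·∞ indeterminate form at x → -∞.
Rewrite the product as 5(-x) / e^(-2x) (an ∞/∞ form) and apply L'Hôpital, or use the standard hierarchy e^(2|x|) ≫ |(-x)| as x → -∞.
The indeterminate product → 0, so the limit = -5.

Final answer: -5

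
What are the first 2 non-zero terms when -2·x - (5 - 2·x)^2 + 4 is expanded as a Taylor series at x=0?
18·x - 21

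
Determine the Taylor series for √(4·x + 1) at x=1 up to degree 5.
√(5) + 2·√(5)·(x - 1)/5 - 2·√(5)·(x - 1)^2/25 + 4·√(5)·(x - 1)^3/125 - 2·√(5)·(x - 1)^4/125 + 28·√(5)·(x - 1)^5/3125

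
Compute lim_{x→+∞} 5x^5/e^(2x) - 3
The quotient is an ∞/∞ indeterminate form as x → +∞.
The exponential denominator e^(2x) dominates the polynomial numerator (e^x ≫ x^5 as x → ∞), so the quotient → 0.
Adding the constant: 0 - 3 = -3. Limit = -3.

Final answer: -3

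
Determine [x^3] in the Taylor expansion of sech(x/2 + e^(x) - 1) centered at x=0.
Expand to order 3: sech(x/2 + e^(x) - 1) = -3·x^3/4 - 9·x^2/8 + 1 + O(x^4).
The coefficient of x^3 is -3/4.

Final answer: -3/4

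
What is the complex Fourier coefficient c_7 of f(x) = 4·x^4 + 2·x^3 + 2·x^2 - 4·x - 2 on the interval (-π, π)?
Compute the real Fourier coefficients first: a_7 = -32·π^2/49 - 200/2401, b_7 = -416/343 + 4·π^2/7.
Then c_7 = (a_7 − i·b_7)/2 = -16·π^2/49 - 100/2401 - 2·i·π^2/7 + 208·i/343.

Final answer: -16·π^2/49 - 100/2401 - 2·i·π^2/7 + 208·i/343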